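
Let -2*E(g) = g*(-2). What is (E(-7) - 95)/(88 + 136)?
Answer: -51/112 ≈ -0.45536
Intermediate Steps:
E(g) = g (E(g) = -g*(-2)/2 = -(-1)*g = g)
(E(-7) - 95)/(88 + 136) = (-7 - 95)/(88 + 136) = -102/224 = -102*1/224 = -51/112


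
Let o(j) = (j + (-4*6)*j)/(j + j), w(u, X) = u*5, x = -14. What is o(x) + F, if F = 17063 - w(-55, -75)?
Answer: 34653/2 ≈ 17327.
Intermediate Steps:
w(u, X) = 5*u
o(j) = -23/2 (o(j) = (j - 24*j)/((2*j)) = (-23*j)*(1/(2*j)) = -23/2)
F = 17338 (F = 17063 - 5*(-55) = 17063 - 1*(-275) = 17063 + 275 = 17338)
o(x) + F = -23/2 + 17338 = 34653/2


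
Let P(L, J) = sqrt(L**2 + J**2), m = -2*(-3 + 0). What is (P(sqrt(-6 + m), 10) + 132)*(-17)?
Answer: -2414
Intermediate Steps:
m = 6 (m = -2*(-3) = 6)
P(L, J) = sqrt(J**2 + L**2)
(P(sqrt(-6 + m), 10) + 132)*(-17) = (sqrt(10**2 + (sqrt(-6 + 6))**2) + 132)*(-17) = (sqrt(100 + (sqrt(0))**2) + 132)*(-17) = (sqrt(100 + 0**2) + 132)*(-17) = (sqrt(100 + 0) + 132)*(-17) = (sqrt(100) + 132)*(-17) = (10 + 132)*(-17) = 142*(-17) = -2414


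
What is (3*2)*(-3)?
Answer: -18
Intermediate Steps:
(3*2)*(-3) = 6*(-3) = -18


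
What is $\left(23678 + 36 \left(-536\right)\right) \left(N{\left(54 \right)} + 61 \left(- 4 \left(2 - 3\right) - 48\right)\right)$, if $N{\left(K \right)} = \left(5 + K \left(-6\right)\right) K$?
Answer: $-87245620$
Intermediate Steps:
$N{\left(K \right)} = K \left(5 - 6 K\right)$ ($N{\left(K \right)} = \left(5 - 6 K\right) K = K \left(5 - 6 K\right)$)
$\left(23678 + 36 \left(-536\right)\right) \left(N{\left(54 \right)} + 61 \left(- 4 \left(2 - 3\right) - 48\right)\right) = \left(23678 + 36 \left(-536\right)\right) \left(54 \left(5 - 324\right) + 61 \left(- 4 \left(2 - 3\right) - 48\right)\right) = \left(23678 - 19296\right) \left(54 \left(5 - 324\right) + 61 \left(\left(-4\right) \left(-1\right) - 48\right)\right) = 4382 \left(54 \left(-319\right) + 61 \left(4 - 48\right)\right) = 4382 \left(-17226 + 61 \left(-44\right)\right) = 4382 \left(-17226 - 2684\right) = 4382 \left(-19910\right) = -87245620$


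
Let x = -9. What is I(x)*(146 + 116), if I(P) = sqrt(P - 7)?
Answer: 1048*I ≈ 1048.0*I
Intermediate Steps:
I(P) = sqrt(-7 + P)
I(x)*(146 + 116) = sqrt(-7 - 9)*(146 + 116) = sqrt(-16)*262 = (4*I)*262 = 1048*I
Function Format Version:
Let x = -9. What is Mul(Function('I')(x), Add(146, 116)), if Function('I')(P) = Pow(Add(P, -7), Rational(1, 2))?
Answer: Mul(1048, I) ≈ Mul(1048.0, I)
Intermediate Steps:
Function('I')(P) = Pow(Add(-7, P), Rational(1, 2))
Mul(Function('I')(x), Add(146, 116)) = Mul(Pow(Add(-7, -9), Rational(1, 2)), Add(146, 116)) = Mul(Pow(-16, Rational(1, 2)), 262) = Mul(Mul(4, I), 262) = Mul(1048, I)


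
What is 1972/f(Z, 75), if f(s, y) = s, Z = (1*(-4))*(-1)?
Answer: 493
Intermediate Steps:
Z = 4 (Z = -4*(-1) = 4)
1972/f(Z, 75) = 1972/4 = 1972*(¼) = 493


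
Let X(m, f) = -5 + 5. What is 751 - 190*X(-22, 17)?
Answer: 751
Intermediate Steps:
X(m, f) = 0
751 - 190*X(-22, 17) = 751 - 190*0 = 751 + 0 = 751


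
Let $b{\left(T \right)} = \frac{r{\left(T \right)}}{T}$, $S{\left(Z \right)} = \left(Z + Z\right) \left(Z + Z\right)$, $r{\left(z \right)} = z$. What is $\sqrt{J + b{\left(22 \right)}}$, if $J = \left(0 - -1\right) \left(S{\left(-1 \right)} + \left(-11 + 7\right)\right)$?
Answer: $1$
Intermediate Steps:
$S{\left(Z \right)} = 4 Z^{2}$ ($S{\left(Z \right)} = 2 Z 2 Z = 4 Z^{2}$)
$b{\left(T \right)} = 1$ ($b{\left(T \right)} = \frac{T}{T} = 1$)
$J = 0$ ($J = \left(0 - -1\right) \left(4 \left(-1\right)^{2} + \left(-11 + 7\right)\right) = \left(0 + 1\right) \left(4 \cdot 1 - 4\right) = 1 \left(4 - 4\right) = 1 \cdot 0 = 0$)
$\sqrt{J + b{\left(22 \right)}} = \sqrt{0 + 1} = \sqrt{1} = 1$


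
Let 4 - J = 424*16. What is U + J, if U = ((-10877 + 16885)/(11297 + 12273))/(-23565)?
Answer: -1882897702504/277713525 ≈ -6780.0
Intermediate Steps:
U = -3004/277713525 (U = (6008/23570)*(-1/23565) = (6008*(1/23570))*(-1/23565) = (3004/11785)*(-1/23565) = -3004/277713525 ≈ -1.0817e-5)
J = -6780 (J = 4 - 424*16 = 4 - 1*6784 = 4 - 6784 = -6780)
U + J = -3004/277713525 - 6780 = -1882897702504/277713525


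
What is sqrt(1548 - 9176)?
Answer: 2*I*sqrt(1907) ≈ 87.338*I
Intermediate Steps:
sqrt(1548 - 9176) = sqrt(-7628) = 2*I*sqrt(1907)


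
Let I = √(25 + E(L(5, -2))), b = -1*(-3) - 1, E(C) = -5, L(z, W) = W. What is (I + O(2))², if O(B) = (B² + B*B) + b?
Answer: 120 + 40*√5 ≈ 209.44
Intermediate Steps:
b = 2 (b = 3 - 1 = 2)
O(B) = 2 + 2*B² (O(B) = (B² + B*B) + 2 = (B² + B²) + 2 = 2*B² + 2 = 2 + 2*B²)
I = 2*√5 (I = √(25 - 5) = √20 = 2*√5 ≈ 4.4721)
(I + O(2))² = (2*√5 + (2 + 2*2²))² = (2*√5 + (2 + 2*4))² = (2*√5 + (2 + 8))² = (2*√5 + 10)² = (10 + 2*√5)²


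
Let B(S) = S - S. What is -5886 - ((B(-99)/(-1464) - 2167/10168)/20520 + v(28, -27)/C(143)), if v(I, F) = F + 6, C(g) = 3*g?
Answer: -175616604775879/29836572480 ≈ -5886.0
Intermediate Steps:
B(S) = 0
v(I, F) = 6 + F
-5886 - ((B(-99)/(-1464) - 2167/10168)/20520 + v(28, -27)/C(143)) = -5886 - ((0/(-1464) - 2167/10168)/20520 + (6 - 27)/((3*143))) = -5886 - ((0*(-1/1464) - 2167*1/10168)*(1/20520) - 21/429) = -5886 - ((0 - 2167/10168)*(1/20520) - 21*1/429) = -5886 - (-2167/10168*1/20520 - 7/143) = -5886 - (-2167/208647360 - 7/143) = -5886 - 1*(-1460841401/29836572480) = -5886 + 1460841401/29836572480 = -175616604775879/29836572480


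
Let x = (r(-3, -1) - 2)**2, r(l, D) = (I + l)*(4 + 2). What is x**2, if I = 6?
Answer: 65536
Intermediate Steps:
r(l, D) = 36 + 6*l (r(l, D) = (6 + l)*(4 + 2) = (6 + l)*6 = 36 + 6*l)
x = 256 (x = ((36 + 6*(-3)) - 2)**2 = ((36 - 18) - 2)**2 = (18 - 2)**2 = 16**2 = 256)
x**2 = 256**2 = 65536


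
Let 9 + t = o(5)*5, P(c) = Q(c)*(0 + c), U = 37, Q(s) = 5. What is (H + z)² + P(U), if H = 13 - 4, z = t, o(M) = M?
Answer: 810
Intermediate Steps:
P(c) = 5*c (P(c) = 5*(0 + c) = 5*c)
t = 16 (t = -9 + 5*5 = -9 + 25 = 16)
z = 16
H = 9
(H + z)² + P(U) = (9 + 16)² + 5*37 = 25² + 185 = 625 + 185 = 810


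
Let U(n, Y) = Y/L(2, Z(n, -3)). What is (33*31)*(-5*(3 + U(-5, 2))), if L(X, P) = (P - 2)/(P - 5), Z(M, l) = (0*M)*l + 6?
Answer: -35805/2 ≈ -17903.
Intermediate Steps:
Z(M, l) = 6 (Z(M, l) = 0*l + 6 = 0 + 6 = 6)
L(X, P) = (-2 + P)/(-5 + P)
U(n, Y) = Y/4 (U(n, Y) = Y/(((-2 + 6)/(-5 + 6))) = Y/((4/1)) = Y/((1*4)) = Y/4)
(33*31)*(-5*(3 + U(-5, 2))) = (33*31)*(-5*(3 + (¼)*2)) = 1023*(-5*(3 + ½)) = 1023*(-5*7/2) = 1023*(-35/2) = -35805/2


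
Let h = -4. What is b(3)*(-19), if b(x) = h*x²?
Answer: 684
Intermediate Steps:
b(x) = -4*x²
b(3)*(-19) = -4*3²*(-19) = -4*9*(-19) = -36*(-19) = 684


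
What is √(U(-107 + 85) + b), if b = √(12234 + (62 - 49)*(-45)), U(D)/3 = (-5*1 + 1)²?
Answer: √(48 + √11649) ≈ 12.487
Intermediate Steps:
U(D) = 48 (U(D) = 3*(-5*1 + 1)² = 3*(-5 + 1)² = 3*(-4)² = 3*16 = 48)
b = √11649 (b = √(12234 + 13*(-45)) = √(12234 - 585) = √11649 ≈ 107.93)
√(U(-107 + 85) + b) = √(48 + √11649)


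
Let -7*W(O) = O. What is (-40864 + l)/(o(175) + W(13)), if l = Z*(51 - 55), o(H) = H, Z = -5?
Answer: -71477/303 ≈ -235.90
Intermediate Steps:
W(O) = -O/7
l = 20 (l = -5*(51 - 55) = -5*(-4) = 20)
(-40864 + l)/(o(175) + W(13)) = (-40864 + 20)/(175 - ⅐*13) = -40844/(175 - 13/7) = -40844/1212/7 = -40844*7/1212 = -71477/303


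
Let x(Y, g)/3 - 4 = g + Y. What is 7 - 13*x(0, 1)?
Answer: -188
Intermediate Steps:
x(Y, g) = 12 + 3*Y + 3*g (x(Y, g) = 12 + 3*(g + Y) = 12 + 3*(Y + g) = 12 + (3*Y + 3*g) = 12 + 3*Y + 3*g)
7 - 13*x(0, 1) = 7 - 13*(12 + 3*0 + 3*1) = 7 - 13*(12 + 0 + 3) = 7 - 13*15 = 7 - 195 = -188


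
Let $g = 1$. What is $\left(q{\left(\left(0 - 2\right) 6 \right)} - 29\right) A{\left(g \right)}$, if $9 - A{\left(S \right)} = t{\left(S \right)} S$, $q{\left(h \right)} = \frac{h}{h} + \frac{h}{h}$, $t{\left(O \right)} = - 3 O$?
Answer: $-324$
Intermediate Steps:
$q{\left(h \right)} = 2$ ($q{\left(h \right)} = 1 + 1 = 2$)
$A{\left(S \right)} = 9 + 3 S^{2}$ ($A{\left(S \right)} = 9 - - 3 S S = 9 - - 3 S^{2} = 9 + 3 S^{2}$)
$\left(q{\left(\left(0 - 2\right) 6 \right)} - 29\right) A{\left(g \right)} = \left(2 - 29\right) \left(9 + 3 \cdot 1^{2}\right) = - 27 \left(9 + 3 \cdot 1\right) = - 27 \left(9 + 3\right) = \left(-27\right) 12 = -324$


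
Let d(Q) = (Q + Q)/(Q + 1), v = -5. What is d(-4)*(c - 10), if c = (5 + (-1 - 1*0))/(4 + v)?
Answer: -112/3 ≈ -37.333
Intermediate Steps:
d(Q) = 2*Q/(1 + Q) (d(Q) = (2*Q)/(1 + Q) = 2*Q/(1 + Q))
c = -4 (c = (5 + (-1 - 1*0))/(4 - 5) = (5 + (-1 + 0))/(-1) = (5 - 1)*(-1) = 4*(-1) = -4)
d(-4)*(c - 10) = (2*(-4)/(1 - 4))*(-4 - 10) = (2*(-4)/(-3))*(-14) = (2*(-4)*(-1/3))*(-14) = (8/3)*(-14) = -112/3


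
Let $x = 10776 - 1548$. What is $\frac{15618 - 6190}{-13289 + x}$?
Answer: $- \frac{9428}{4061} \approx -2.3216$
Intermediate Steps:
$x = 9228$
$\frac{15618 - 6190}{-13289 + x} = \frac{15618 - 6190}{-13289 + 9228} = \frac{9428}{-4061} = 9428 \left(- \frac{1}{4061}\right) = - \frac{9428}{4061}$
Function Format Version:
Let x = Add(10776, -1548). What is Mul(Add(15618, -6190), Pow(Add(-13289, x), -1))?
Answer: Rational(-9428, 4061) ≈ -2.3216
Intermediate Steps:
x = 9228
Mul(Add(15618, -6190), Pow(Add(-13289, x), -1)) = Mul(Add(15618, -6190), Pow(Add(-13289, 9228), -1)) = Mul(9428, Pow(-4061, -1)) = Mul(9428, Rational(-1, 4061)) = Rational(-9428, 4061)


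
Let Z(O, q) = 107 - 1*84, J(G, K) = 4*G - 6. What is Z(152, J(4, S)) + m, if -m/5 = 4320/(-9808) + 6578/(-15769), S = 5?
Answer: 20290527/743569 ≈ 27.288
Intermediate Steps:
J(G, K) = -6 + 4*G
Z(O, q) = 23 (Z(O, q) = 107 - 84 = 23)
m = 3188440/743569 (m = -5*(4320/(-9808) + 6578/(-15769)) = -5*(4320*(-1/9808) + 6578*(-1/15769)) = -5*(-270/613 - 506/1213) = -5*(-637688/743569) = 3188440/743569 ≈ 4.2880)
Z(152, J(4, S)) + m = 23 + 3188440/743569 = 20290527/743569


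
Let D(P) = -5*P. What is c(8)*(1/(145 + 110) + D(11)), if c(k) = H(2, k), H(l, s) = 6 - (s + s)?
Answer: 28048/51 ≈ 549.96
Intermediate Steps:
H(l, s) = 6 - 2*s
c(k) = 6 - 2*k
c(8)*(1/(145 + 110) + D(11)) = (6 - 2*8)*(1/(145 + 110) - 5*11) = (6 - 16)*(1/255 - 55) = -10*(1/255 - 55) = -10*(-14024/255) = 28048/51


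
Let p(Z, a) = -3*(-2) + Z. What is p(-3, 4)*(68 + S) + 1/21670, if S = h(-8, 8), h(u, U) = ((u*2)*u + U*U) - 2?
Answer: 16772581/21670 ≈ 774.00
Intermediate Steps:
h(u, U) = -2 + U² + 2*u² (h(u, U) = ((2*u)*u + U²) - 2 = (2*u² + U²) - 2 = (U² + 2*u²) - 2 = -2 + U² + 2*u²)
S = 190 (S = -2 + 8² + 2*(-8)² = -2 + 64 + 2*64 = -2 + 64 + 128 = 190)
p(Z, a) = 6 + Z
p(-3, 4)*(68 + S) + 1/21670 = (6 - 3)*(68 + 190) + 1/21670 = 3*258 + 1/21670 = 774 + 1/21670 = 16772581/21670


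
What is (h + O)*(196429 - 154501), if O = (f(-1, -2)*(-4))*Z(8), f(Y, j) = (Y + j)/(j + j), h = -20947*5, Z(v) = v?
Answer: -4392335352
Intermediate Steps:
h = -104735
f(Y, j) = (Y + j)/(2*j) (f(Y, j) = (Y + j)/((2*j)) = (Y + j)*(1/(2*j)) = (Y + j)/(2*j))
O = -24 (O = (((1/2)*(-1 - 2)/(-2))*(-4))*8 = (((1/2)*(-1/2)*(-3))*(-4))*8 = ((3/4)*(-4))*8 = -3*8 = -24)
(h + O)*(196429 - 154501) = (-104735 - 24)*(196429 - 154501) = -104759*41928 = -4392335352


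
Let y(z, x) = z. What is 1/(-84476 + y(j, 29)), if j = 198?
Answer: -1/84278 ≈ -1.1865e-5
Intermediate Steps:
1/(-84476 + y(j, 29)) = 1/(-84476 + 198) = 1/(-84278) = -1/84278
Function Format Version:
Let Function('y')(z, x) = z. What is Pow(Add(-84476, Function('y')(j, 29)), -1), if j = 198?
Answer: Rational(-1, 84278) ≈ -1.1865e-5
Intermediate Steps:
Pow(Add(-84476, Function('y')(j, 29)), -1) = Pow(Add(-84476, 198), -1) = Pow(-84278, -1) = Rational(-1, 84278)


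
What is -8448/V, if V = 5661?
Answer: -2816/1887 ≈ -1.4923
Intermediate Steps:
-8448/V = -8448/5661 = -8448*1/5661 = -2816/1887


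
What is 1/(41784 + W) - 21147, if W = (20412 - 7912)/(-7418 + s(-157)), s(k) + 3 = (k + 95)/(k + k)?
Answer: -514709047389901/24339577622 ≈ -21147.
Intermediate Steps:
s(k) = -3 + (95 + k)/(2*k) (s(k) = -3 + (k + 95)/(k + k) = -3 + (95 + k)/((2*k)) = -3 + (95 + k)*(1/(2*k)) = -3 + (95 + k)/(2*k))
W = -981250/582533 (W = (20412 - 7912)/(-7418 + (5/2)*(19 - 1*(-157))/(-157)) = 12500/(-7418 + (5/2)*(-1/157)*(19 + 157)) = 12500/(-7418 + (5/2)*(-1/157)*176) = 12500/(-7418 - 440/157) = 12500/(-1165066/157) = 12500*(-157/1165066) = -981250/582533 ≈ -1.6845)
1/(41784 + W) - 21147 = 1/(41784 - 981250/582533) - 21147 = 1/(24339577622/582533) - 21147 = 582533/24339577622 - 21147 = -514709047389901/24339577622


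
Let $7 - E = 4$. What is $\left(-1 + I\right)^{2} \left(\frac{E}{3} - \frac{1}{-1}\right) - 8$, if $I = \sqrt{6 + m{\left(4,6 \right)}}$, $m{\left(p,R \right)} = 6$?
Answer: $18 - 8 \sqrt{3} \approx 4.1436$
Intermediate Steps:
$E = 3$ ($E = 7 - 4 = 3$)
$I = 2 \sqrt{3}$ ($I = \sqrt{6 + 6} = \sqrt{12} = 2 \sqrt{3} \approx 3.4641$)
$\left(-1 + I\right)^{2} \left(\frac{E}{3} - \frac{1}{-1}\right) - 8 = \left(-1 + 2 \sqrt{3}\right)^{2} \left(\frac{3}{3} - \frac{1}{-1}\right) - 8 = \left(-1 + 2 \sqrt{3}\right)^{2} \left(3 \cdot \frac{1}{3} - -1\right) - 8 = \left(-1 + 2 \sqrt{3}\right)^{2} \left(1 + 1\right) - 8 = \left(-1 + 2 \sqrt{3}\right)^{2} \cdot 2 - 8 = 2 \left(-1 + 2 \sqrt{3}\right)^{2} - 8 = -8 + 2 \left(-1 + 2 \sqrt{3}\right)^{2}$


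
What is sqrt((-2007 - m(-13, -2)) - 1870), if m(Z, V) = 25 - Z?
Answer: 3*I*sqrt(435) ≈ 62.57*I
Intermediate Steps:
sqrt((-2007 - m(-13, -2)) - 1870) = sqrt((-2007 - (25 - 1*(-13))) - 1870) = sqrt((-2007 - (25 + 13)) - 1870) = sqrt((-2007 - 1*38) - 1870) = sqrt((-2007 - 38) - 1870) = sqrt(-2045 - 1870) = sqrt(-3915) = 3*I*sqrt(435)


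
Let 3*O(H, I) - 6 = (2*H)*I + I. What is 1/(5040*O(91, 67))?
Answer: 1/20608560 ≈ 4.8524e-8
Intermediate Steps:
O(H, I) = 2 + I/3 + 2*H*I/3 (O(H, I) = 2 + ((2*H)*I + I)/3 = 2 + (2*H*I + I)/3 = 2 + (I + 2*H*I)/3 = 2 + (I/3 + 2*H*I/3) = 2 + I/3 + 2*H*I/3)
1/(5040*O(91, 67)) = 1/(5040*(2 + (⅓)*67 + (⅔)*91*67)) = 1/(5040*(2 + 67/3 + 12194/3)) = (1/5040)/4089 = (1/5040)*(1/4089) = 1/20608560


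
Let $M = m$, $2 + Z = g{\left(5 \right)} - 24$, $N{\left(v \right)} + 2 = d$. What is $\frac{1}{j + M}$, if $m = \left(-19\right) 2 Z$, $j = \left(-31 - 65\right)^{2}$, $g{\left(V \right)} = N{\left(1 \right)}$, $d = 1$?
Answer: $\frac{1}{10242} \approx 9.7637 \cdot 10^{-5}$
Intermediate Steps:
$N{\left(v \right)} = -1$ ($N{\left(v \right)} = -2 + 1 = -1$)
$g{\left(V \right)} = -1$
$Z = -27$ ($Z = -2 - 25 = -27$)
$j = 9216$ ($j = \left(-96\right)^{2} = 9216$)
$m = 1026$ ($m = \left(-19\right) 2 \left(-27\right) = \left(-38\right) \left(-27\right) = 1026$)
$M = 1026$
$\frac{1}{j + M} = \frac{1}{9216 + 1026} = \frac{1}{10242}$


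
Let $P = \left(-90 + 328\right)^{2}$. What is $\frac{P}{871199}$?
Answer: $\frac{476}{7321} \approx 0.065018$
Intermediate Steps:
$P = 56644$ ($P = 238^{2} = 56644$)
$\frac{P}{871199} = \frac{56644}{871199} = 56644 \cdot \frac{1}{871199} = \frac{476}{7321}$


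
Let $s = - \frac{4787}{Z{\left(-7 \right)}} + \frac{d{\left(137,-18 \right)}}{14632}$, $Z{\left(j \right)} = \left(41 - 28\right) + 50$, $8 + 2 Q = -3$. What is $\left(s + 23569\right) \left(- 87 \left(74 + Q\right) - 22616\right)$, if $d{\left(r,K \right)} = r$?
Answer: $- \frac{1237676146636201}{1843632} \approx -6.7133 \cdot 10^{8}$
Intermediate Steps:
$Q = - \frac{11}{2}$ ($Q = -4 + \frac{1}{2} \left(-3\right) = -4 - \frac{3}{2} = - \frac{11}{2} \approx -5.5$)
$Z{\left(j \right)} = 63$ ($Z{\left(j \right)} = 13 + 50 = 63$)
$s = - \frac{70034753}{921816}$ ($s = - \frac{4787}{63} + \frac{137}{14632} = - \frac{70034753}{921816} \approx -75.975$)
$\left(s + 23569\right) \left(- 87 \left(74 + Q\right) - 22616\right) = \left(- \frac{70034753}{921816} + 23569\right) \left(- 87 \left(74 - \frac{11}{2}\right) - 22616\right) = \frac{21656246551 \left(\left(-87\right) \frac{137}{2} - 22616\right)}{921816} = \frac{21656246551 \left(- \frac{11919}{2} - 22616\right)}{921816} = \frac{21656246551}{921816} \left(- \frac{57151}{2}\right) = - \frac{1237676146636201}{1843632}$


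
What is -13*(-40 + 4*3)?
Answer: 364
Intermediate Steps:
-13*(-40 + 4*3) = -13*(-40 + 12) = -13*(-28) = 364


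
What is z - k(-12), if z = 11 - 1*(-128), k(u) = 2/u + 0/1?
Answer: 835/6 ≈ 139.17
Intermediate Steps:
k(u) = 2/u (k(u) = 2/u + 0*1 = 2/u + 0 = 2/u)
z = 139 (z = 11 + 128 = 139)
z - k(-12) = 139 - 2/(-12) = 139 - 2*(-1)/12 = 139 - 1*(-1/6) = 139 + 1/6 = 835/6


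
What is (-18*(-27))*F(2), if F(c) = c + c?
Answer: 1944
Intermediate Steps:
F(c) = 2*c
(-18*(-27))*F(2) = (-18*(-27))*(2*2) = 486*4 = 1944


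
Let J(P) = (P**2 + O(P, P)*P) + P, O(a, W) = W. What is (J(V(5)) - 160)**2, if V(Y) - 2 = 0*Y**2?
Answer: 22500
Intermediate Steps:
V(Y) = 2 (V(Y) = 2 + 0*Y**2 = 2 + 0 = 2)
J(P) = P + 2*P**2 (J(P) = (P**2 + P*P) + P = (P**2 + P**2) + P = 2*P**2 + P = P + 2*P**2)
(J(V(5)) - 160)**2 = (2*(1 + 2*2) - 160)**2 = (2*(1 + 4) - 160)**2 = (2*5 - 160)**2 = (10 - 160)**2 = (-150)**2 = 22500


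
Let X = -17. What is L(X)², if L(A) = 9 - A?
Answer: 676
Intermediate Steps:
L(X)² = (9 - 1*(-17))² = (9 + 17)² = 26² = 676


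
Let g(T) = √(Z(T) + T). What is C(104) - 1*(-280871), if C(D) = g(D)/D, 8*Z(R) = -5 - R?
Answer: 280871 + √1446/416 ≈ 2.8087e+5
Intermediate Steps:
Z(R) = -5/8 - R/8 (Z(R) = (-5 - R)/8 = -5/8 - R/8)
g(T) = √(-5/8 + 7*T/8) (g(T) = √((-5/8 - T/8) + T) = √(-5/8 + 7*T/8))
C(D) = √(-10 + 14*D)/(4*D) (C(D) = (√(-10 + 14*D)/4)/D = √(-10 + 14*D)/(4*D))
C(104) - 1*(-280871) = (¼)*√(-10 + 14*104)/104 - 1*(-280871) = (¼)*(1/104)*√(-10 + 1456) + 280871 = (¼)*(1/104)*√1446 + 280871 = √1446/416 + 280871 = 280871 + √1446/416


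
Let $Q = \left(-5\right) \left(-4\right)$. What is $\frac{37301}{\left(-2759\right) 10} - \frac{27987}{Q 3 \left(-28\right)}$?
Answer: $\frac{4729971}{309008} \approx 15.307$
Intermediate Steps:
$Q = 20$
$\frac{37301}{\left(-2759\right) 10} - \frac{27987}{Q 3 \left(-28\right)} = \frac{37301}{\left(-2759\right) 10} - \frac{27987}{20 \cdot 3 \left(-28\right)} = \frac{37301}{-27590} - \frac{27987}{60 \left(-28\right)} = 37301 \left(- \frac{1}{27590}\right) - \frac{27987}{-1680} = - \frac{37301}{27590} - - \frac{9329}{560} = - \frac{37301}{27590} + \frac{9329}{560} = \frac{4729971}{309008}$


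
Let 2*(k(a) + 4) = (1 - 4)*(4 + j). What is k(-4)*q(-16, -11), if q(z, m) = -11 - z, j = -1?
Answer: -85/2 ≈ -42.500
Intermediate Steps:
k(a) = -17/2 (k(a) = -4 + ((1 - 4)*(4 - 1))/2 = -4 + (-3*3)/2 = -4 + (½)*(-9) = -4 - 9/2 = -17/2)
k(-4)*q(-16, -11) = -17*(-11 - 1*(-16))/2 = -17*(-11 + 16)/2 = -17/2*5 = -85/2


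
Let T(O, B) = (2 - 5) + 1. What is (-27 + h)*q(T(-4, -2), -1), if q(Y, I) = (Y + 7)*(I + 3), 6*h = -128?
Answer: -1450/3 ≈ -483.33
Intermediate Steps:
h = -64/3 (h = (⅙)*(-128) = -64/3 ≈ -21.333)
T(O, B) = -2 (T(O, B) = -3 + 1 = -2)
q(Y, I) = (3 + I)*(7 + Y) (q(Y, I) = (7 + Y)*(3 + I) = (3 + I)*(7 + Y))
(-27 + h)*q(T(-4, -2), -1) = (-27 - 64/3)*(21 + 3*(-2) + 7*(-1) - 1*(-2)) = -145*(21 - 6 - 7 + 2)/3 = -145/3*10 = -1450/3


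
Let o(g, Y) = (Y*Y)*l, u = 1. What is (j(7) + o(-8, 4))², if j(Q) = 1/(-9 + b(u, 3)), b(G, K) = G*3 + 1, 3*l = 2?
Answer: 24649/225 ≈ 109.55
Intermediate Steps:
l = ⅔ (l = (⅓)*2 = ⅔ ≈ 0.66667)
o(g, Y) = 2*Y²/3 (o(g, Y) = (Y*Y)*(⅔) = Y²*(⅔) = 2*Y²/3)
b(G, K) = 1 + 3*G (b(G, K) = 3*G + 1 = 1 + 3*G)
j(Q) = -⅕ (j(Q) = 1/(-9 + (1 + 3*1)) = 1/(-9 + (1 + 3)) = 1/(-9 + 4) = 1/(-5) = -⅕)
(j(7) + o(-8, 4))² = (-⅕ + (⅔)*4²)² = (-⅕ + (⅔)*16)² = (-⅕ + 32/3)² = (157/15)² = 24649/225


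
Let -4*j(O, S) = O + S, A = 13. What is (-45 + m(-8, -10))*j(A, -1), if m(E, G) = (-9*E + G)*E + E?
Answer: 1647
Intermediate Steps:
j(O, S) = -O/4 - S/4 (j(O, S) = -(O + S)/4 = -O/4 - S/4)
m(E, G) = E + E*(G - 9*E) (m(E, G) = (G - 9*E)*E + E = E*(G - 9*E) + E = E + E*(G - 9*E))
(-45 + m(-8, -10))*j(A, -1) = (-45 - 8*(1 - 10 - 9*(-8)))*(-¼*13 - ¼*(-1)) = (-45 - 8*(1 - 10 + 72))*(-13/4 + ¼) = (-45 - 8*63)*(-3) = (-45 - 504)*(-3) = -549*(-3) = 1647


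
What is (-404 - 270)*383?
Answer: -258142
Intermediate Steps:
(-404 - 270)*383 = -674*383 = -258142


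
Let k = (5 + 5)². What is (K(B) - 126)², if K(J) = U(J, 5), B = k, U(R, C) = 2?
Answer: 15376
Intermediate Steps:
k = 100 (k = 10² = 100)
B = 100
K(J) = 2
(K(B) - 126)² = (2 - 126)² = (-124)² = 15376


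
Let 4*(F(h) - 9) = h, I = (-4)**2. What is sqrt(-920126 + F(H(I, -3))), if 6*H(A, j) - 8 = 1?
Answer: I*sqrt(14721866)/4 ≈ 959.23*I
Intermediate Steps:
I = 16
H(A, j) = 3/2 (H(A, j) = 4/3 + (1/6)*1 = 4/3 + 1/6 = 3/2)
F(h) = 9 + h/4
sqrt(-920126 + F(H(I, -3))) = sqrt(-920126 + (9 + (1/4)*(3/2))) = sqrt(-920126 + (9 + 3/8)) = sqrt(-920126 + 75/8) = sqrt(-7360933/8) = I*sqrt(14721866)/4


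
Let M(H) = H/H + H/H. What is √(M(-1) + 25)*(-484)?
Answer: -1452*√3 ≈ -2514.9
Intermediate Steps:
M(H) = 2 (M(H) = 1 + 1 = 2)
√(M(-1) + 25)*(-484) = √(2 + 25)*(-484) = √27*(-484) = (3*√3)*(-484) = -1452*√3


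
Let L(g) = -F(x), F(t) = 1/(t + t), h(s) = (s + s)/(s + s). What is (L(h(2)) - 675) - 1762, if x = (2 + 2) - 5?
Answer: -4873/2 ≈ -2436.5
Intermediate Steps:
x = -1 (x = 4 - 5 = -1)
h(s) = 1 (h(s) = (2*s)/((2*s)) = (2*s)*(1/(2*s)) = 1)
F(t) = 1/(2*t)
L(g) = 1/2 (L(g) = -1/(2*(-1)) = -(-1)/2 = -1*(-1/2) = 1/2)
(L(h(2)) - 675) - 1762 = (1/2 - 675) - 1762 = -1349/2 - 1762 = -4873/2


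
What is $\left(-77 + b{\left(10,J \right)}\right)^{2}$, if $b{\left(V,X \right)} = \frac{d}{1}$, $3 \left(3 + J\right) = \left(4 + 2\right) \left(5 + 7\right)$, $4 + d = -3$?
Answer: $7056$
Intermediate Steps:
$d = -7$ ($d = -4 - 3 = -7$)
$J = 21$ ($J = -3 + \frac{\left(4 + 2\right) \left(5 + 7\right)}{3} = -3 + \frac{6 \cdot 12}{3} = -3 + \frac{1}{3} \cdot 72 = -3 + 24 = 21$)
$b{\left(V,X \right)} = -7$ ($b{\left(V,X \right)} = - \frac{7}{1} = \left(-7\right) 1 = -7$)
$\left(-77 + b{\left(10,J \right)}\right)^{2} = \left(-77 - 7\right)^{2} = \left(-84\right)^{2} = 7056$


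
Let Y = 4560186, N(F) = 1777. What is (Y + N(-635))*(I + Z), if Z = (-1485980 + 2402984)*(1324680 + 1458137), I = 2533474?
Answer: 11641476548067415546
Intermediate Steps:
Z = 2551854320268 (Z = 917004*2782817 = 2551854320268)
(Y + N(-635))*(I + Z) = (4560186 + 1777)*(2533474 + 2551854320268) = 4561963*2551856853742 = 11641476548067415546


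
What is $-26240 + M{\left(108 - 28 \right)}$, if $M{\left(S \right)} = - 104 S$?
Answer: $-34560$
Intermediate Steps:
$-26240 + M{\left(108 - 28 \right)} = -26240 - 104 \left(108 - 28\right) = -26240 - 8320 = -34560$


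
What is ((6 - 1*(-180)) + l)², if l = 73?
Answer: 67081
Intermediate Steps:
((6 - 1*(-180)) + l)² = ((6 - 1*(-180)) + 73)² = ((6 + 180) + 73)² = (186 + 73)² = 259² = 67081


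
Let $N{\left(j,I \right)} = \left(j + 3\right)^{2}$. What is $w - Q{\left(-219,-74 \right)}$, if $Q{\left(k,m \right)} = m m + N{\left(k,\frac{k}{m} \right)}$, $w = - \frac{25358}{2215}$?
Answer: $- \frac{115497738}{2215} \approx -52143.0$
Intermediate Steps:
$w = - \frac{25358}{2215}$ ($w = \left(-25358\right) \frac{1}{2215} = - \frac{25358}{2215} \approx -11.448$)
$N{\left(j,I \right)} = \left(3 + j\right)^{2}$
$Q{\left(k,m \right)} = m^{2} + \left(3 + k\right)^{2}$ ($Q{\left(k,m \right)} = m m + \left(3 + k\right)^{2} = m^{2} + \left(3 + k\right)^{2}$)
$w - Q{\left(-219,-74 \right)} = - \frac{25358}{2215} - \left(\left(-74\right)^{2} + \left(3 - 219\right)^{2}\right) = - \frac{25358}{2215} - \left(5476 + \left(-216\right)^{2}\right) = - \frac{25358}{2215} - \left(5476 + 46656\right) = - \frac{25358}{2215} - 52132 = - \frac{115497738}{2215}$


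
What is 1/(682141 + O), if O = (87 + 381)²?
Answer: 1/901165 ≈ 1.1097e-6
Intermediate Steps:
O = 219024 (O = 468² = 219024)
1/(682141 + O) = 1/(682141 + 219024) = 1/901165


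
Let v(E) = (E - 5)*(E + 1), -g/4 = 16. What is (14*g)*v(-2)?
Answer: -6272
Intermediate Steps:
g = -64 (g = -4*16 = -64)
v(E) = (1 + E)*(-5 + E) (v(E) = (-5 + E)*(1 + E) = (1 + E)*(-5 + E))
(14*g)*v(-2) = (14*(-64))*(-5 + (-2)**2 - 4*(-2)) = -896*(-5 + 4 + 8) = -896*7 = -6272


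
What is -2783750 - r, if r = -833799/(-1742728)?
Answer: -4851319903799/1742728 ≈ -2.7838e+6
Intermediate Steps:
r = 833799/1742728 (r = -833799*(-1/1742728) = 833799/1742728 ≈ 0.47844)
-2783750 - r = -2783750 - 1*833799/1742728 = -2783750 - 833799/1742728 = -4851319903799/1742728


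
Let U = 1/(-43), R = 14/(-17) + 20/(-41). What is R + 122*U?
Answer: -124336/29971 ≈ -4.1485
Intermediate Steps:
R = -914/697 (R = 14*(-1/17) + 20*(-1/41) = -14/17 - 20/41 = -914/697 ≈ -1.3113)
U = -1/43 ≈ -0.023256
R + 122*U = -914/697 + 122*(-1/43) = -914/697 - 122/43 = -124336/29971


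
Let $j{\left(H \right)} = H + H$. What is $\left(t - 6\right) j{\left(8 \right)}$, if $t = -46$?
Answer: $-832$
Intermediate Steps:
$j{\left(H \right)} = 2 H$
$\left(t - 6\right) j{\left(8 \right)} = \left(-46 - 6\right) 2 \cdot 8 = \left(-52\right) 16 = -832$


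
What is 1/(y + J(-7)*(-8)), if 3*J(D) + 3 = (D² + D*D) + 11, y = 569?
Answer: 3/859 ≈ 0.0034924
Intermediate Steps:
J(D) = 8/3 + 2*D²/3 (J(D) = -1 + ((D² + D*D) + 11)/3 = -1 + ((D² + D²) + 11)/3 = -1 + (2*D² + 11)/3 = -1 + (11 + 2*D²)/3 = -1 + (11/3 + 2*D²/3) = 8/3 + 2*D²/3)
1/(y + J(-7)*(-8)) = 1/(569 + (8/3 + (⅔)*(-7)²)*(-8)) = 1/(569 + (8/3 + (⅔)*49)*(-8)) = 1/(569 + (8/3 + 98/3)*(-8)) = 1/(569 + (106/3)*(-8)) = 1/(569 - 848/3) = 1/(859/3) = 3/859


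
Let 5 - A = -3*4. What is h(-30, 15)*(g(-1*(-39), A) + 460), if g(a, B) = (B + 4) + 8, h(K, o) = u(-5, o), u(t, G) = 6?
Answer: 2934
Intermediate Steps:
h(K, o) = 6
A = 17 (A = 5 - (-3)*4 = 5 - 1*(-12) = 5 + 12 = 17)
g(a, B) = 12 + B (g(a, B) = (4 + B) + 8 = 12 + B)
h(-30, 15)*(g(-1*(-39), A) + 460) = 6*((12 + 17) + 460) = 6*(29 + 460) = 6*489 = 2934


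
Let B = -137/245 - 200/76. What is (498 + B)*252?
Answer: 82920132/665 ≈ 1.2469e+5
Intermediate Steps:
B = -14853/4655 (B = -137*1/245 - 200*1/76 = -137/245 - 50/19 = -14853/4655 ≈ -3.1908)
(498 + B)*252 = (498 - 14853/4655)*252 = (2303337/4655)*252 = 82920132/665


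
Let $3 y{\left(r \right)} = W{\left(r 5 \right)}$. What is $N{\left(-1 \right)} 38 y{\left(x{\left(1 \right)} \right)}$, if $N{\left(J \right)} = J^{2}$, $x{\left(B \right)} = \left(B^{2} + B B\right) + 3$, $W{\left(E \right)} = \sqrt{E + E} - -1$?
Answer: $\frac{38}{3} + \frac{190 \sqrt{2}}{3} \approx 102.23$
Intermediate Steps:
$W{\left(E \right)} = 1 + \sqrt{2} \sqrt{E}$ ($W{\left(E \right)} = \sqrt{2 E} + 1 = \sqrt{2} \sqrt{E} + 1 = 1 + \sqrt{2} \sqrt{E}$)
$x{\left(B \right)} = 3 + 2 B^{2}$ ($x{\left(B \right)} = \left(B^{2} + B^{2}\right) + 3 = 2 B^{2} + 3 = 3 + 2 B^{2}$)
$y{\left(r \right)} = \frac{1}{3} + \frac{\sqrt{10} \sqrt{r}}{3}$ ($y{\left(r \right)} = \frac{1 + \sqrt{2} \sqrt{r 5}}{3} = \frac{1 + \sqrt{2} \sqrt{5 r}}{3} = \frac{1 + \sqrt{2} \sqrt{5} \sqrt{r}}{3} = \frac{1 + \sqrt{10} \sqrt{r}}{3} = \frac{1}{3} + \frac{\sqrt{10} \sqrt{r}}{3}$)
$N{\left(-1 \right)} 38 y{\left(x{\left(1 \right)} \right)} = \left(-1\right)^{2} \cdot 38 \left(\frac{1}{3} + \frac{\sqrt{10} \sqrt{3 + 2 \cdot 1^{2}}}{3}\right) = 1 \cdot 38 \left(\frac{1}{3} + \frac{\sqrt{10} \sqrt{3 + 2 \cdot 1}}{3}\right) = 38 \left(\frac{1}{3} + \frac{\sqrt{10} \sqrt{3 + 2}}{3}\right) = 38 \left(\frac{1}{3} + \frac{\sqrt{10} \sqrt{5}}{3}\right) = 38 \left(\frac{1}{3} + \frac{5 \sqrt{2}}{3}\right) = \frac{38}{3} + \frac{190 \sqrt{2}}{3}$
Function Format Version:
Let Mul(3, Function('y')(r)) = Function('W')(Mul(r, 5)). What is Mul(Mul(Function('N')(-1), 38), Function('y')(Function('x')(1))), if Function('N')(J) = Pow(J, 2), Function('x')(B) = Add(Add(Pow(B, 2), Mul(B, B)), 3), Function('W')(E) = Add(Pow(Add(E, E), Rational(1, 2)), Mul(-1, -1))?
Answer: Add(Rational(38, 3), Mul(Rational(190, 3), Pow(2, Rational(1, 2)))) ≈ 102.23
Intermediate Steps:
Function('W')(E) = Add(1, Mul(Pow(2, Rational(1, 2)), Pow(E, Rational(1, 2)))) (Function('W')(E) = Add(Pow(Mul(2, E), Rational(1, 2)), 1) = Add(Mul(Pow(2, Rational(1, 2)), Pow(E, Rational(1, 2))), 1) = Add(1, Mul(Pow(2, Rational(1, 2)), Pow(E, Rational(1, 2)))))
Function('x')(B) = Add(3, Mul(2, Pow(B, 2))) (Function('x')(B) = Add(Add(Pow(B, 2), Pow(B, 2)), 3) = Add(Mul(2, Pow(B, 2)), 3) = Add(3, Mul(2, Pow(B, 2))))
Function('y')(r) = Add(Rational(1, 3), Mul(Rational(1, 3), Pow(10, Rational(1, 2)), Pow(r, Rational(1, 2)))) (Function('y')(r) = Mul(Rational(1, 3), Add(1, Mul(Pow(2, Rational(1, 2)), Pow(Mul(r, 5), Rational(1, 2))))) = Mul(Rational(1, 3), Add(1, Mul(Pow(2, Rational(1, 2)), Pow(Mul(5, r), Rational(1, 2))))) = Mul(Rational(1, 3), Add(1, Mul(Pow(2, Rational(1, 2)), Mul(Pow(5, Rational(1, 2)), Pow(r, Rational(1, 2)))))) = Mul(Rational(1, 3), Add(1, Mul(Pow(10, Rational(1, 2)), Pow(r, Rational(1, 2))))) = Add(Rational(1, 3), Mul(Rational(1, 3), Pow(10, Rational(1, 2)), Pow(r, Rational(1, 2)))))
Mul(Mul(Function('N')(-1), 38), Function('y')(Function('x')(1))) = Mul(Mul(Pow(-1, 2), 38), Add(Rational(1, 3), Mul(Rational(1, 3), Pow(10, Rational(1, 2)), Pow(Add(3, Mul(2, Pow(1, 2))), Rational(1, 2))))) = Mul(Mul(1, 38), Add(Rational(1, 3), Mul(Rational(1, 3), Pow(10, Rational(1, 2)), Pow(Add(3, Mul(2, 1)), Rational(1, 2))))) = Mul(38, Add(Rational(1, 3), Mul(Rational(1, 3), Pow(10, Rational(1, 2)), Pow(Add(3, 2), Rational(1, 2))))) = Mul(38, Add(Rational(1, 3), Mul(Rational(1, 3), Pow(10, Rational(1, 2)), Pow(5, Rational(1, 2))))) = Mul(38, Add(Rational(1, 3), Mul(Rational(5, 3), Pow(2, Rational(1, 2))))) = Add(Rational(38, 3), Mul(Rational(190, 3), Pow(2, Rational(1, 2))))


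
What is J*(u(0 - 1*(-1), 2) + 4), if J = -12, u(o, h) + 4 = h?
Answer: -24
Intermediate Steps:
u(o, h) = -4 + h
J*(u(0 - 1*(-1), 2) + 4) = -12*((-4 + 2) + 4) = -12*(-2 + 4) = -12*2 = -24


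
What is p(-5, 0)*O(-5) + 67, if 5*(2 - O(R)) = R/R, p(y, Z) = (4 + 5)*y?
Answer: -14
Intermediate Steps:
p(y, Z) = 9*y
O(R) = 9/5 (O(R) = 2 - R/(5*R) = 2 - ⅕*1 = 2 - ⅕ = 9/5)
p(-5, 0)*O(-5) + 67 = (9*(-5))*(9/5) + 67 = -45*9/5 + 67 = -81 + 67 = -14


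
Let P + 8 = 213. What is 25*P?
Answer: 5125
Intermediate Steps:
P = 205 (P = -8 + 213 = 205)
25*P = 25*205 = 5125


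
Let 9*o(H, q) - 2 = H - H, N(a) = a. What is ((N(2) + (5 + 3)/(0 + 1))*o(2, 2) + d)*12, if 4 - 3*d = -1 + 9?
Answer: 32/3 ≈ 10.667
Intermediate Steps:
o(H, q) = 2/9 (o(H, q) = 2/9 + (H - H)/9 = 2/9 + (⅑)*0 = 2/9 + 0 = 2/9)
d = -4/3 (d = 4/3 - (-1 + 9)/3 = 4/3 - ⅓*8 = 4/3 - 8/3 = -4/3 ≈ -1.3333)
((N(2) + (5 + 3)/(0 + 1))*o(2, 2) + d)*12 = ((2 + (5 + 3)/(0 + 1))*(2/9) - 4/3)*12 = ((2 + 8/1)*(2/9) - 4/3)*12 = ((2 + 8*1)*(2/9) - 4/3)*12 = ((2 + 8)*(2/9) - 4/3)*12 = (10*(2/9) - 4/3)*12 = (20/9 - 4/3)*12 = (8/9)*12 = 32/3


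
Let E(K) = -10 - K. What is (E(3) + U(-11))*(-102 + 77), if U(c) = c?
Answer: 600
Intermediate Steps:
(E(3) + U(-11))*(-102 + 77) = ((-10 - 1*3) - 11)*(-102 + 77) = ((-10 - 3) - 11)*(-25) = (-13 - 11)*(-25) = -24*(-25) = 600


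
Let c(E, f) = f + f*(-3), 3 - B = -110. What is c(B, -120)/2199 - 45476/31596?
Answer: -7701557/5789967 ≈ -1.3302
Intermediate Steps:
B = 113 (B = 3 - 1*(-110) = 3 + 110 = 113)
c(E, f) = -2*f (c(E, f) = f - 3*f = -2*f)
c(B, -120)/2199 - 45476/31596 = -2*(-120)/2199 - 45476/31596 = 240*(1/2199) - 45476*1/31596 = 80/733 - 11369/7899 = -7701557/5789967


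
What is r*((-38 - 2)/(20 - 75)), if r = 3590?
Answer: 28720/11 ≈ 2610.9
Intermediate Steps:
r*((-38 - 2)/(20 - 75)) = 3590*((-38 - 2)/(20 - 75)) = 3590*(-40/(-55)) = 3590*(-40*(-1/55)) = 3590*(8/11) = 28720/11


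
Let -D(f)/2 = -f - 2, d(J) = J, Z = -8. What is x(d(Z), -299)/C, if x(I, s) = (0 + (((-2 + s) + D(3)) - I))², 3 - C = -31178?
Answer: 80089/31181 ≈ 2.5685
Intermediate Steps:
C = 31181 (C = 3 - 1*(-31178) = 3 + 31178 = 31181)
D(f) = 4 + 2*f (D(f) = -2*(-f - 2) = -2*(-2 - f) = 4 + 2*f)
x(I, s) = (8 + s - I)² (x(I, s) = (0 + (((-2 + s) + (4 + 2*3)) - I))² = (0 + (((-2 + s) + (4 + 6)) - I))² = (0 + (((-2 + s) + 10) - I))² = (0 + ((8 + s) - I))² = (0 + (8 + s - I))² = (8 + s - I)²)
x(d(Z), -299)/C = (8 - 299 - 1*(-8))²/31181 = (8 - 299 + 8)²*(1/31181) = (-283)²*(1/31181) = 80089*(1/31181) = 80089/31181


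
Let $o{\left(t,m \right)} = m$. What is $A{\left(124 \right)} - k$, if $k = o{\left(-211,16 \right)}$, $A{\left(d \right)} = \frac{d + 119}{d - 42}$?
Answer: $- \frac{1069}{82} \approx -13.037$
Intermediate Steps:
$A{\left(d \right)} = \frac{119 + d}{-42 + d}$
$k = 16$
$A{\left(124 \right)} - k = \frac{119 + 124}{-42 + 124} - 16 = \frac{1}{82} \cdot 243 - 16 = \frac{243}{82} - 16 = - \frac{1069}{82}$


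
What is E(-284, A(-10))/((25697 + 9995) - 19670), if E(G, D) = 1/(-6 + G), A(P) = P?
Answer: -1/4646380 ≈ -2.1522e-7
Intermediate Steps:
E(-284, A(-10))/((25697 + 9995) - 19670) = 1/((-6 - 284)*((25697 + 9995) - 19670)) = 1/((-290)*(35692 - 19670)) = -1/290/16022 = -1/290*1/16022 = -1/4646380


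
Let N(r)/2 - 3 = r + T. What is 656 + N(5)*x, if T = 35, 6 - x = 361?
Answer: -29874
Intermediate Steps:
x = -355 (x = 6 - 1*361 = 6 - 361 = -355)
N(r) = 76 + 2*r (N(r) = 6 + 2*(r + 35) = 6 + 2*(35 + r) = 6 + (70 + 2*r) = 76 + 2*r)
656 + N(5)*x = 656 + (76 + 2*5)*(-355) = 656 + (76 + 10)*(-355) = 656 + 86*(-355) = 656 - 30530 = -29874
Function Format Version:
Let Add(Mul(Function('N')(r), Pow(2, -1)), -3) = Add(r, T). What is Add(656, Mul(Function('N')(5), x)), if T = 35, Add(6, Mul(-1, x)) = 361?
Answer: -29874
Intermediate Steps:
x = -355 (x = Add(6, Mul(-1, 361)) = Add(6, -361) = -355)
Function('N')(r) = Add(76, Mul(2, r)) (Function('N')(r) = Add(6, Mul(2, Add(r, 35))) = Add(6, Mul(2, Add(35, r))) = Add(6, Add(70, Mul(2, r))) = Add(76, Mul(2, r)))
Add(656, Mul(Function('N')(5), x)) = Add(656, Mul(Add(76, Mul(2, 5)), -355)) = Add(656, Mul(Add(76, 10), -355)) = Add(656, Mul(86, -355)) = Add(656, -30530) = -29874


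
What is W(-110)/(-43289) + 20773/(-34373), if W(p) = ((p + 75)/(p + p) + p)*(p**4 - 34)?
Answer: 12161136714892213/32735401534 ≈ 3.7150e+5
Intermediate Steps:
W(p) = (-34 + p**4)*(p + (75 + p)/(2*p)) (W(p) = ((75 + p)/((2*p)) + p)*(-34 + p**4) = ((75 + p)*(1/(2*p)) + p)*(-34 + p**4) = ((75 + p)/(2*p) + p)*(-34 + p**4) = (p + (75 + p)/(2*p))*(-34 + p**4) = (-34 + p**4)*(p + (75 + p)/(2*p)))
W(-110)/(-43289) + 20773/(-34373) = (-17 + (-110)**5 + (1/2)*(-110)**4 - 1275/(-110) - 34*(-110) + (75/2)*(-110)**3)/(-43289) + 20773/(-34373) = (-17 - 16105100000 + (1/2)*146410000 - 1275*(-1/110) + 3740 + (75/2)*(-1331000))*(-1/43289) + 20773*(-1/34373) = (-17 - 16105100000 + 73205000 + 255/22 + 3740 - 49912500)*(-1/43289) - 20773/34373 = -353799682839/22*(-1/43289) - 20773/34373 = 353799682839/952358 - 20773/34373 = 12161136714892213/32735401534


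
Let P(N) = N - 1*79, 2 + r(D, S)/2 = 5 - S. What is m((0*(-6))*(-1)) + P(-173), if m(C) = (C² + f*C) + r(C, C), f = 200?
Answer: -246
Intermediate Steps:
r(D, S) = 6 - 2*S (r(D, S) = -4 + 2*(5 - S) = -4 + (10 - 2*S) = 6 - 2*S)
P(N) = -79 + N (P(N) = N - 79 = -79 + N)
m(C) = 6 + C² + 198*C (m(C) = (C² + 200*C) + (6 - 2*C) = 6 + C² + 198*C)
m((0*(-6))*(-1)) + P(-173) = (6 + ((0*(-6))*(-1))² + 198*((0*(-6))*(-1))) + (-79 - 173) = (6 + (0*(-1))² + 198*(0*(-1))) - 252 = (6 + 0² + 198*0) - 252 = (6 + 0 + 0) - 252 = 6 - 252 = -246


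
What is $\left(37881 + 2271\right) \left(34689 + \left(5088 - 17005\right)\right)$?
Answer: $914341344$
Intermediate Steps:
$\left(37881 + 2271\right) \left(34689 + \left(5088 - 17005\right)\right) = 40152 \left(34689 - 11917\right) = 40152 \cdot 22772 = 914341344$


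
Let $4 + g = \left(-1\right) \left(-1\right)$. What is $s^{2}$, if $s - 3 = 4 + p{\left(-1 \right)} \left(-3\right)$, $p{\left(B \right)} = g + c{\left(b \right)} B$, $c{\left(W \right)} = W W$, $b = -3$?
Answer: $1849$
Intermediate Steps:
$c{\left(W \right)} = W^{2}$
$g = -3$ ($g = -4 - -1 = -4 + 1 = -3$)
$p{\left(B \right)} = -3 + 9 B$ ($p{\left(B \right)} = -3 + \left(-3\right)^{2} B = -3 + 9 B$)
$s = 43$ ($s = 3 + \left(4 + \left(-3 + 9 \left(-1\right)\right) \left(-3\right)\right) = 3 + \left(4 + \left(-3 - 9\right) \left(-3\right)\right) = 3 + \left(4 - -36\right) = 3 + \left(4 + 36\right) = 3 + 40 = 43$)
$s^{2} = 43^{2} = 1849$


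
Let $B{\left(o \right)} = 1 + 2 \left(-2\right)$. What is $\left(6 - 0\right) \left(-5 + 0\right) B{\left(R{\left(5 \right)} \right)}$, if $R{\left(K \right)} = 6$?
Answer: $90$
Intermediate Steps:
$B{\left(o \right)} = -3$ ($B{\left(o \right)} = 1 - 4 = -3$)
$\left(6 - 0\right) \left(-5 + 0\right) B{\left(R{\left(5 \right)} \right)} = \left(6 - 0\right) \left(-5 + 0\right) \left(-3\right) = \left(6 + 0\right) \left(-5\right) \left(-3\right) = 6 \left(-5\right) \left(-3\right) = \left(-30\right) \left(-3\right) = 90$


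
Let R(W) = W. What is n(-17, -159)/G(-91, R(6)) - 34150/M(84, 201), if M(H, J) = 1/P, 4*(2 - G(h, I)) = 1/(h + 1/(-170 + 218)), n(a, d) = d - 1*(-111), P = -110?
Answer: 16427069692/4373 ≈ 3.7565e+6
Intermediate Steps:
n(a, d) = 111 + d (n(a, d) = d + 111 = 111 + d)
G(h, I) = 2 - 1/(4*(1/48 + h)) (G(h, I) = 2 - 1/(4*(h + 1/(-170 + 218))) = 2 - 1/(4*(h + 1/48)) = 2 - 1/(4*(1/48 + h)))
M(H, J) = -1/110 (M(H, J) = 1/(-110) = -1/110)
n(-17, -159)/G(-91, R(6)) - 34150/M(84, 201) = (111 - 159)/((2*(-5 + 48*(-91))/(1 + 48*(-91)))) - 34150/(-1/110) = -48*(1 - 4368)/(2*(-5 - 4368)) - 34150*(-110) = -48/(2*(-4373)/(-4367)) + 3756500 = -48/(2*(-1/4367)*(-4373)) + 3756500 = -48/8746/4367 + 3756500 = -48*4367/8746 + 3756500 = -104808/4373 + 3756500 = 16427069692/4373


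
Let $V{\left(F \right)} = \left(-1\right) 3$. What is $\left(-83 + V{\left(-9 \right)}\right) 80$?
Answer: $-6880$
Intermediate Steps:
$V{\left(F \right)} = -3$
$\left(-83 + V{\left(-9 \right)}\right) 80 = \left(-83 - 3\right) 80 = \left(-86\right) 80 = -6880$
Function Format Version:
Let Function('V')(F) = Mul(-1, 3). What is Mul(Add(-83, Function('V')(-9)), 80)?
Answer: -6880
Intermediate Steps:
Function('V')(F) = -3
Mul(Add(-83, Function('V')(-9)), 80) = Mul(Add(-83, -3), 80) = Mul(-86, 80) = -6880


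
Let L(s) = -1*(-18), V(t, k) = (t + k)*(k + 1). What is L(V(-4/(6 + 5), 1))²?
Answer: 324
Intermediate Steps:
V(t, k) = (1 + k)*(k + t) (V(t, k) = (k + t)*(1 + k) = (1 + k)*(k + t))
L(s) = 18
L(V(-4/(6 + 5), 1))² = 18² = 324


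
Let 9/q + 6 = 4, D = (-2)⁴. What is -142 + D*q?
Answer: -214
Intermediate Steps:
D = 16
q = -9/2 (q = 9/(-6 + 4) = 9/(-2) = 9*(-½) = -9/2 ≈ -4.5000)
-142 + D*q = -142 + 16*(-9/2) = -142 - 72 = -214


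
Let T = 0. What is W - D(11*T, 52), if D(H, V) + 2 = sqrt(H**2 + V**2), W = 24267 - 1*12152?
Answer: 12065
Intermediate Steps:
W = 12115 (W = 24267 - 12152 = 12115)
D(H, V) = -2 + sqrt(H**2 + V**2)
W - D(11*T, 52) = 12115 - (-2 + sqrt((11*0)**2 + 52**2)) = 12115 - (-2 + sqrt(0**2 + 2704)) = 12115 - (-2 + sqrt(0 + 2704)) = 12115 - (-2 + sqrt(2704)) = 12115 - (-2 + 52) = 12115 - 1*50 = 12115 - 50 = 12065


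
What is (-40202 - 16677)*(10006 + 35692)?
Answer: -2599256542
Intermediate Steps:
(-40202 - 16677)*(10006 + 35692) = -56879*45698 = -2599256542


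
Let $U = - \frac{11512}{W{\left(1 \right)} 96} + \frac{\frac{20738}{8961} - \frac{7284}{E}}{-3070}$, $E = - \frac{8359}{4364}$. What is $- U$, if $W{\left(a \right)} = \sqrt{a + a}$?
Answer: $\frac{142510012639}{114979173465} + \frac{1439 \sqrt{2}}{24} \approx 86.033$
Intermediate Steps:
$W{\left(a \right)} = \sqrt{2} \sqrt{a}$ ($W{\left(a \right)} = \sqrt{2 a} = \sqrt{2} \sqrt{a}$)
$E = - \frac{8359}{4364}$ ($E = \left(-8359\right) \frac{1}{4364} = - \frac{8359}{4364} \approx -1.9154$)
$U = - \frac{142510012639}{114979173465} - \frac{1439 \sqrt{2}}{24}$ ($U = - \frac{11512}{\sqrt{2} \sqrt{1} \cdot 96} + \frac{\frac{20738}{8961} - \frac{7284}{- \frac{8359}{4364}}}{-3070} = - \frac{11512}{\sqrt{2} \cdot 1 \cdot 96} + \left(20738 \cdot \frac{1}{8961} - - \frac{31787376}{8359}\right) \left(- \frac{1}{3070}\right) = - \frac{11512}{\sqrt{2} \cdot 96} + \left(\frac{20738}{8961} + \frac{31787376}{8359}\right) \left(- \frac{1}{3070}\right) = - \frac{11512}{96 \sqrt{2}} + \frac{285020025278}{74904999} \left(- \frac{1}{3070}\right) = - 11512 \frac{\sqrt{2}}{192} - \frac{142510012639}{114979173465} = - \frac{1439 \sqrt{2}}{24} - \frac{142510012639}{114979173465} = - \frac{142510012639}{114979173465} - \frac{1439 \sqrt{2}}{24} \approx -86.033$)
$- U = - (- \frac{142510012639}{114979173465} - \frac{1439 \sqrt{2}}{24}) = \frac{142510012639}{114979173465} + \frac{1439 \sqrt{2}}{24}$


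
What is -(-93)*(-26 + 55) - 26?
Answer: 2671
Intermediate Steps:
-(-93)*(-26 + 55) - 26 = -(-93)*29 - 26 = -93*(-29) - 26 = 2697 - 26 = 2671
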